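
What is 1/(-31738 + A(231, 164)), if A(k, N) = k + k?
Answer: -1/31276 ≈ -3.1973e-5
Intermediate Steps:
A(k, N) = 2*k
1/(-31738 + A(231, 164)) = 1/(-31738 + 2*231) = 1/(-31738 + 462) = 1/(-31276) = -1/31276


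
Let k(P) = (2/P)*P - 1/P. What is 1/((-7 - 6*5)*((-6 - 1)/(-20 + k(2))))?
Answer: -1/14 ≈ -0.071429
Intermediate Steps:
k(P) = 2 - 1/P
1/((-7 - 6*5)*((-6 - 1)/(-20 + k(2)))) = 1/((-7 - 6*5)*((-6 - 1)/(-20 + (2 - 1/2)))) = 1/((-7 - 30)*(-7/(-20 + (2 - 1*½)))) = 1/(-(-259)/(-20 + (2 - ½))) = 1/(-(-259)/(-20 + 3/2)) = 1/(-(-259)/(-37/2)) = 1/(-(-259)*(-2)/37) = 1/(-37*14/37) = 1/(-14) = -1/14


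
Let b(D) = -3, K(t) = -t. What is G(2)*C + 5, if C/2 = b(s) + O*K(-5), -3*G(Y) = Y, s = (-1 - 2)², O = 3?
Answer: -11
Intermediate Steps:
s = 9 (s = (-3)² = 9)
G(Y) = -Y/3
C = 24 (C = 2*(-3 + 3*(-1*(-5))) = 2*(-3 + 3*5) = 2*(-3 + 15) = 2*12 = 24)
G(2)*C + 5 = -⅓*2*24 + 5 = -⅔*24 + 5 = -16 + 5 = -11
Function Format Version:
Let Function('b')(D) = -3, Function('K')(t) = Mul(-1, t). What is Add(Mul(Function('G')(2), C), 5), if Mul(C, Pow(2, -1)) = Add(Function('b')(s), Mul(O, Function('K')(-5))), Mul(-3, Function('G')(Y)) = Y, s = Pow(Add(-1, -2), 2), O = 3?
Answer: -11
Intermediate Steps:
s = 9 (s = Pow(-3, 2) = 9)
Function('G')(Y) = Mul(Rational(-1, 3), Y)
C = 24 (C = Mul(2, Add(-3, Mul(3, Mul(-1, -5)))) = Mul(2, Add(-3, Mul(3, 5))) = Mul(2, Add(-3, 15)) = Mul(2, 12) = 24)
Add(Mul(Function('G')(2), C), 5) = Add(Mul(Mul(Rational(-1, 3), 2), 24), 5) = Add(Mul(Rational(-2, 3), 24), 5) = Add(-16, 5) = -11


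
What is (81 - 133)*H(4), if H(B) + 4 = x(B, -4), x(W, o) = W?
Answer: 0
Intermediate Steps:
H(B) = -4 + B
(81 - 133)*H(4) = (81 - 133)*(-4 + 4) = -52*0 = 0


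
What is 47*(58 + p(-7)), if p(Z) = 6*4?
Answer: 3854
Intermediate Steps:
p(Z) = 24
47*(58 + p(-7)) = 47*(58 + 24) = 47*82 = 3854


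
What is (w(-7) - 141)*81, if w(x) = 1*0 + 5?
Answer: -11016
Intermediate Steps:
w(x) = 5 (w(x) = 0 + 5 = 5)
(w(-7) - 141)*81 = (5 - 141)*81 = -136*81 = -11016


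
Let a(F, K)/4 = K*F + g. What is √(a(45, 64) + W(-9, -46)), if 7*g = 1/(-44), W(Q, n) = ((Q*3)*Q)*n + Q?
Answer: 2*√493570/77 ≈ 18.248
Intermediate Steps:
W(Q, n) = Q + 3*n*Q² (W(Q, n) = ((3*Q)*Q)*n + Q = (3*Q²)*n + Q = 3*n*Q² + Q = Q + 3*n*Q²)
g = -1/308 (g = (⅐)/(-44) = (⅐)*(-1/44) = -1/308 ≈ -0.0032468)
a(F, K) = -1/77 + 4*F*K (a(F, K) = 4*(K*F - 1/308) = 4*(F*K - 1/308) = 4*(-1/308 + F*K) = -1/77 + 4*F*K)
√(a(45, 64) + W(-9, -46)) = √((-1/77 + 4*45*64) - 9*(1 + 3*(-9)*(-46))) = √((-1/77 + 11520) - 9*(1 + 1242)) = √(887039/77 - 9*1243) = √(887039/77 - 11187) = √(25640/77) = 2*√493570/77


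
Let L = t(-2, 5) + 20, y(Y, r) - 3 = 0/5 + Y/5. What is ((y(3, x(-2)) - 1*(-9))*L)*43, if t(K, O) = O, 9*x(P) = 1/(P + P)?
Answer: 13545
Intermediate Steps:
x(P) = 1/(18*P) (x(P) = 1/(9*(P + P)) = 1/(9*((2*P))) = (1/(2*P))/9 = 1/(18*P))
y(Y, r) = 3 + Y/5 (y(Y, r) = 3 + (0/5 + Y/5) = 3 + (0*(⅕) + Y*(⅕)) = 3 + (0 + Y/5) = 3 + Y/5)
L = 25 (L = 5 + 20 = 25)
((y(3, x(-2)) - 1*(-9))*L)*43 = (((3 + (⅕)*3) - 1*(-9))*25)*43 = (((3 + ⅗) + 9)*25)*43 = ((18/5 + 9)*25)*43 = ((63/5)*25)*43 = 315*43 = 13545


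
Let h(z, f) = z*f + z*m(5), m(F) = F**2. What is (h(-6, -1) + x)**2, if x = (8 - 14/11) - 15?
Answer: 2805625/121 ≈ 23187.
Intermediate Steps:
h(z, f) = 25*z + f*z (h(z, f) = z*f + z*5**2 = f*z + z*25 = f*z + 25*z = 25*z + f*z)
x = -91/11 (x = (8 - 14*1/11) - 15 = (8 - 14/11) - 15 = 74/11 - 15 = -91/11 ≈ -8.2727)
(h(-6, -1) + x)**2 = (-6*(25 - 1) - 91/11)**2 = (-6*24 - 91/11)**2 = (-144 - 91/11)**2 = (-1675/11)**2 = 2805625/121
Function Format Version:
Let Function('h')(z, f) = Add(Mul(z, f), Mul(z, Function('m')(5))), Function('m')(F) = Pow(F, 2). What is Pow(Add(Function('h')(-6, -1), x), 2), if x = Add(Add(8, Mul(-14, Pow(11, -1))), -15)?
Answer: Rational(2805625, 121) ≈ 23187.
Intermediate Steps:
Function('h')(z, f) = Add(Mul(25, z), Mul(f, z)) (Function('h')(z, f) = Add(Mul(z, f), Mul(z, Pow(5, 2))) = Add(Mul(f, z), Mul(z, 25)) = Add(Mul(f, z), Mul(25, z)) = Add(Mul(25, z), Mul(f, z)))
x = Rational(-91, 11) (x = Add(Add(8, Mul(-14, Rational(1, 11))), -15) = Add(Add(8, Rational(-14, 11)), -15) = Add(Rational(74, 11), -15) = Rational(-91, 11) ≈ -8.2727)
Pow(Add(Function('h')(-6, -1), x), 2) = Pow(Add(Mul(-6, Add(25, -1)), Rational(-91, 11)), 2) = Pow(Add(Mul(-6, 24), Rational(-91, 11)), 2) = Pow(Add(-144, Rational(-91, 11)), 2) = Pow(Rational(-1675, 11), 2) = Rational(2805625, 121)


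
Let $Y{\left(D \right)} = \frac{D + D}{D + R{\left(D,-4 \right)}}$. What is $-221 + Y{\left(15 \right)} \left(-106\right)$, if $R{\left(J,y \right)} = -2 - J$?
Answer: $1369$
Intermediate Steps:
$Y{\left(D \right)} = - D$ ($Y{\left(D \right)} = \frac{D + D}{D - \left(2 + D\right)} = \frac{2 D}{-2} = 2 D \left(- \frac{1}{2}\right) = - D$)
$-221 + Y{\left(15 \right)} \left(-106\right) = -221 + \left(-1\right) 15 \left(-106\right) = -221 - -1590 = -221 + 1590 = 1369$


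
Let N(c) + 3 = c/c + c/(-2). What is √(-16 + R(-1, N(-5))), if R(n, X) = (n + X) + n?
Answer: I*√70/2 ≈ 4.1833*I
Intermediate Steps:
N(c) = -2 - c/2 (N(c) = -3 + (c/c + c/(-2)) = -3 + (1 + c*(-½)) = -3 + (1 - c/2) = -2 - c/2)
R(n, X) = X + 2*n (R(n, X) = (X + n) + n = X + 2*n)
√(-16 + R(-1, N(-5))) = √(-16 + ((-2 - ½*(-5)) + 2*(-1))) = √(-16 + ((-2 + 5/2) - 2)) = √(-16 + (½ - 2)) = √(-16 - 3/2) = √(-35/2) = I*√70/2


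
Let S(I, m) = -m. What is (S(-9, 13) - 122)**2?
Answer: 18225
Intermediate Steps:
(S(-9, 13) - 122)**2 = (-1*13 - 122)**2 = (-13 - 122)**2 = (-135)**2 = 18225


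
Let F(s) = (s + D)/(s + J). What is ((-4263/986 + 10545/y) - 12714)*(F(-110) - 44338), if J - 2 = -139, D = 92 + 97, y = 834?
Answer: 328804541760365/583661 ≈ 5.6335e+8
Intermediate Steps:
D = 189
J = -137 (J = 2 - 139 = -137)
F(s) = (189 + s)/(-137 + s) (F(s) = (s + 189)/(s - 137) = (189 + s)/(-137 + s))
((-4263/986 + 10545/y) - 12714)*(F(-110) - 44338) = ((-4263/986 + 10545/834) - 12714)*((189 - 110)/(-137 - 110) - 44338) = ((-4263*1/986 + 10545*(1/834)) - 12714)*(79/(-247) - 44338) = ((-147/34 + 3515/278) - 12714)*(-1/247*79 - 44338) = (19661/2363 - 12714)*(-79/247 - 44338) = -30023521/2363*(-10951565/247) = 328804541760365/583661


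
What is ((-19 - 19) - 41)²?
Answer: 6241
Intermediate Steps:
((-19 - 19) - 41)² = (-38 - 41)² = (-79)² = 6241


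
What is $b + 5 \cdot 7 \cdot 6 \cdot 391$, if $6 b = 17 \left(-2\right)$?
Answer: $\frac{246313}{3} \approx 82104.0$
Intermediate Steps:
$b = - \frac{17}{3}$ ($b = \frac{17 \left(-2\right)}{6} = \frac{1}{6} \left(-34\right) = - \frac{17}{3} \approx -5.6667$)
$b + 5 \cdot 7 \cdot 6 \cdot 391 = - \frac{17}{3} + 5 \cdot 7 \cdot 6 \cdot 391 = - \frac{17}{3} + 35 \cdot 6 \cdot 391 = - \frac{17}{3} + 210 \cdot 391 = - \frac{17}{3} + 82110 = \frac{246313}{3}$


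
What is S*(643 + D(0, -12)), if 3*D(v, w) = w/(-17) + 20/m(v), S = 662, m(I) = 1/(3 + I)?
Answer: 7464050/17 ≈ 4.3906e+5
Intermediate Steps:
D(v, w) = 20 - w/51 + 20*v/3 (D(v, w) = (w/(-17) + 20/(1/(3 + v)))/3 = (w*(-1/17) + 20*(3 + v))/3 = (-w/17 + (60 + 20*v))/3 = (60 + 20*v - w/17)/3 = 20 - w/51 + 20*v/3)
S*(643 + D(0, -12)) = 662*(643 + (20 - 1/51*(-12) + (20/3)*0)) = 662*(643 + (20 + 4/17 + 0)) = 662*(643 + 344/17) = 662*(11275/17) = 7464050/17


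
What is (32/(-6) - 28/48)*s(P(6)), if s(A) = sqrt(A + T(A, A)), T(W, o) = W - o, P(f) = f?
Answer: -71*sqrt(6)/12 ≈ -14.493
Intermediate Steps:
s(A) = sqrt(A) (s(A) = sqrt(A + (A - A)) = sqrt(A + 0) = sqrt(A))
(32/(-6) - 28/48)*s(P(6)) = (32/(-6) - 28/48)*sqrt(6) = (32*(-1/6) - 28*1/48)*sqrt(6) = (-16/3 - 7/12)*sqrt(6) = -71*sqrt(6)/12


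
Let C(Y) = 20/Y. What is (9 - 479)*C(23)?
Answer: -9400/23 ≈ -408.70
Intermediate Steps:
(9 - 479)*C(23) = (9 - 479)*(20/23) = -9400/23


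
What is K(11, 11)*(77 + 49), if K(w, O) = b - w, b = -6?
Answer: -2142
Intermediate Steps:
K(w, O) = -6 - w
K(11, 11)*(77 + 49) = (-6 - 1*11)*(77 + 49) = (-6 - 11)*126 = -17*126 = -2142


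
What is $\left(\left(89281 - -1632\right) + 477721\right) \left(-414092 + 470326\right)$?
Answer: $31976564356$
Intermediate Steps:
$\left(\left(89281 - -1632\right) + 477721\right) \left(-414092 + 470326\right) = \left(\left(89281 + 1632\right) + 477721\right) 56234 = \left(90913 + 477721\right) 56234 = 568634 \cdot 56234 = 31976564356$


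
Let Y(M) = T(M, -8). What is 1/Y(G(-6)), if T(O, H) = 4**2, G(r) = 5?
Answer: 1/16 ≈ 0.062500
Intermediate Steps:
T(O, H) = 16
Y(M) = 16
1/Y(G(-6)) = 1/16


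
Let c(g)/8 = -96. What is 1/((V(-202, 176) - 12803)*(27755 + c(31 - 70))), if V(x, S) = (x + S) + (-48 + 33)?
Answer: -1/346621028 ≈ -2.8850e-9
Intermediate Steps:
c(g) = -768 (c(g) = 8*(-96) = -768)
V(x, S) = -15 + S + x (V(x, S) = (S + x) - 15 = -15 + S + x)
1/((V(-202, 176) - 12803)*(27755 + c(31 - 70))) = 1/(((-15 + 176 - 202) - 12803)*(27755 - 768)) = 1/((-41 - 12803)*26987) = 1/(-12844*26987) = 1/(-346621028) = -1/346621028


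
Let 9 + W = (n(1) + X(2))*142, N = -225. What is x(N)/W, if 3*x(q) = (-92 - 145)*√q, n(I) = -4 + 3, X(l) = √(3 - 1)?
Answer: -178935*I/17527 - 168270*I*√2/17527 ≈ -23.786*I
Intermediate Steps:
X(l) = √2
n(I) = -1
x(q) = -79*√q (x(q) = ((-92 - 145)*√q)/3 = (-237*√q)/3 = -79*√q)
W = -151 + 142*√2 (W = -9 + (-1 + √2)*142 = -9 + (-142 + 142*√2) = -151 + 142*√2 ≈ 49.818)
x(N)/W = (-1185*I)/(-151 + 142*√2) = -1185*I/(-151 + 142*√2)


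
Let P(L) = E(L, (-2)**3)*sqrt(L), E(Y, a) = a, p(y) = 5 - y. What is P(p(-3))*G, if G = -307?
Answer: 4912*sqrt(2) ≈ 6946.6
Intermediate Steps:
P(L) = -8*sqrt(L) (P(L) = (-2)**3*sqrt(L) = -8*sqrt(L))
P(p(-3))*G = -8*sqrt(5 - 1*(-3))*(-307) = -8*sqrt(5 + 3)*(-307) = -16*sqrt(2)*(-307) = 4912*sqrt(2)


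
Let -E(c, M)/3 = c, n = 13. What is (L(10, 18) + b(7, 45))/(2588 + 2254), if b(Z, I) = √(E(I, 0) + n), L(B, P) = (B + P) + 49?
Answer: 77/4842 + I*√122/4842 ≈ 0.015903 + 0.0022812*I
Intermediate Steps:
L(B, P) = 49 + B + P
E(c, M) = -3*c
b(Z, I) = √(13 - 3*I) (b(Z, I) = √(-3*I + 13) = √(13 - 3*I))
(L(10, 18) + b(7, 45))/(2588 + 2254) = ((49 + 10 + 18) + √(13 - 3*45))/(2588 + 2254) = (77 + √(13 - 135))/4842 = (77 + √(-122))*(1/4842) = (77 + I*√122)*(1/4842) = 77/4842 + I*√122/4842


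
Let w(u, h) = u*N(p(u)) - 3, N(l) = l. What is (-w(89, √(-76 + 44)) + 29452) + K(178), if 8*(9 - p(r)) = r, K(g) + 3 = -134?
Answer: 236057/8 ≈ 29507.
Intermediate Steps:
K(g) = -137 (K(g) = -3 - 134 = -137)
p(r) = 9 - r/8
w(u, h) = -3 + u*(9 - u/8) (w(u, h) = u*(9 - u/8) - 3 = -3 + u*(9 - u/8))
(-w(89, √(-76 + 44)) + 29452) + K(178) = (-(-3 - ⅛*89*(-72 + 89)) + 29452) - 137 = (-(-3 - ⅛*89*17) + 29452) - 137 = (-(-3 - 1513/8) + 29452) - 137 = (-1*(-1537/8) + 29452) - 137 = (1537/8 + 29452) - 137 = 237153/8 - 137 = 236057/8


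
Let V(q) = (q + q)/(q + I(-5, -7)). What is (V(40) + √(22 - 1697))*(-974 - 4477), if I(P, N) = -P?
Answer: -29072/3 - 27255*I*√67 ≈ -9690.7 - 2.2309e+5*I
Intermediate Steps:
V(q) = 2*q/(5 + q) (V(q) = (q + q)/(q - 1*(-5)) = (2*q)/(q + 5) = (2*q)/(5 + q) = 2*q/(5 + q))
(V(40) + √(22 - 1697))*(-974 - 4477) = (2*40/(5 + 40) + √(22 - 1697))*(-974 - 4477) = (2*40/45 + √(-1675))*(-5451) = (2*40*(1/45) + 5*I*√67)*(-5451) = (16/9 + 5*I*√67)*(-5451) = -29072/3 - 27255*I*√67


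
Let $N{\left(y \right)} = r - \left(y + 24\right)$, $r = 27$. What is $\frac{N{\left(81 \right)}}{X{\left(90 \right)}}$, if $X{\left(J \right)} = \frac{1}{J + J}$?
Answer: $-14040$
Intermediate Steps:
$N{\left(y \right)} = 3 - y$ ($N{\left(y \right)} = 27 - \left(y + 24\right) = 27 - \left(24 + y\right) = 3 - y$)
$X{\left(J \right)} = \frac{1}{2 J}$
$\frac{N{\left(81 \right)}}{X{\left(90 \right)}} = \frac{3 - 81}{\frac{1}{2} \cdot \frac{1}{90}} = - 78 \frac{1}{\frac{1}{180}} = \left(-78\right) 180 = -14040$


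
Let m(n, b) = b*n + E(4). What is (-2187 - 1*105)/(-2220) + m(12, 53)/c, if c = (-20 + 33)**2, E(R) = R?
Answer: 150679/31265 ≈ 4.8194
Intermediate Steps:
m(n, b) = 4 + b*n (m(n, b) = b*n + 4 = 4 + b*n)
c = 169 (c = 13**2 = 169)
(-2187 - 1*105)/(-2220) + m(12, 53)/c = (-2187 - 1*105)/(-2220) + (4 + 53*12)/169 = (-2187 - 105)*(-1/2220) + (4 + 636)*(1/169) = -2292*(-1/2220) + 640*(1/169) = 191/185 + 640/169 = 150679/31265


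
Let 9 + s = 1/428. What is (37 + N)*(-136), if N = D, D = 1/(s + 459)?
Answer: -969226440/192601 ≈ -5032.3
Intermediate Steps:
s = -3851/428 (s = -9 + 1/428 = -3851/428 ≈ -8.9977)
D = 428/192601 (D = 1/(-3851/428 + 459) = 1/(192601/428) = 428/192601 ≈ 0.0022222)
N = 428/192601 ≈ 0.0022222
(37 + N)*(-136) = (37 + 428/192601)*(-136) = (7126665/192601)*(-136) = -969226440/192601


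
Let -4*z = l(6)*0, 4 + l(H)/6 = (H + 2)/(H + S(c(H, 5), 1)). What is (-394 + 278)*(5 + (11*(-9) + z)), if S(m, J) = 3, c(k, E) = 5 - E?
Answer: 10904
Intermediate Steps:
l(H) = -24 + 6*(2 + H)/(3 + H) (l(H) = -24 + 6*((H + 2)/(H + 3)) = -24 + 6*((2 + H)/(3 + H)) = -24 + 6*(2 + H)/(3 + H))
z = 0 (z = -6*(-10 - 3*6)/(3 + 6)*0/4 = -6*(-10 - 18)/9*0/4 = -6*(1/9)*(-28)*0/4 = -(-14)*0/3 = -1/4*0 = 0)
(-394 + 278)*(5 + (11*(-9) + z)) = (-394 + 278)*(5 + (11*(-9) + 0)) = -116*(5 + (-99 + 0)) = -116*(5 - 99) = -116*(-94) = 10904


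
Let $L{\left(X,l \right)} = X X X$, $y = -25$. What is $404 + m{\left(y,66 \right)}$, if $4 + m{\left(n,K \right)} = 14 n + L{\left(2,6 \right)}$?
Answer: $58$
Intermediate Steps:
$L{\left(X,l \right)} = X^{3}$ ($L{\left(X,l \right)} = X^{2} X = X^{3}$)
$m{\left(n,K \right)} = 4 + 14 n$ ($m{\left(n,K \right)} = -4 + \left(14 n + 2^{3}\right) = -4 + \left(14 n + 8\right) = -4 + \left(8 + 14 n\right) = 4 + 14 n$)
$404 + m{\left(y,66 \right)} = 404 + \left(4 + 14 \left(-25\right)\right) = 404 + \left(4 - 350\right) = 404 - 346 = 58$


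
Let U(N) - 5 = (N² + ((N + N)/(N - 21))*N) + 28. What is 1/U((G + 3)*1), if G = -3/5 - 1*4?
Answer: 2825/99817 ≈ 0.028302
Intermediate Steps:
G = -23/5 (G = -3*⅕ - 4 = -⅗ - 4 = -23/5 ≈ -4.6000)
U(N) = 33 + N² + 2*N²/(-21 + N) (U(N) = 5 + ((N² + ((N + N)/(N - 21))*N) + 28) = 5 + ((N² + ((2*N)/(-21 + N))*N) + 28) = 5 + ((N² + (2*N/(-21 + N))*N) + 28) = 5 + ((N² + 2*N²/(-21 + N)) + 28) = 5 + (28 + N² + 2*N²/(-21 + N)) = 33 + N² + 2*N²/(-21 + N))
1/U((G + 3)*1) = 1/((-693 + ((-23/5 + 3)*1)³ - 19*(-23/5 + 3)² + 33*((-23/5 + 3)*1))/(-21 + (-23/5 + 3)*1)) = 1/((-693 + (-8/5*1)³ - 19*(-8/5*1)² + 33*(-8/5*1))/(-21 - 8/5*1)) = 1/((-693 + (-8/5)³ - 19*(-8/5)² + 33*(-8/5))/(-21 - 8/5)) = 1/((-693 - 512/125 - 19*64/25 - 264/5)/(-113/5)) = 1/(-5*(-693 - 512/125 - 1216/25 - 264/5)/113) = 1/(-5/113*(-99817/125)) = 1/(99817/2825) = 2825/99817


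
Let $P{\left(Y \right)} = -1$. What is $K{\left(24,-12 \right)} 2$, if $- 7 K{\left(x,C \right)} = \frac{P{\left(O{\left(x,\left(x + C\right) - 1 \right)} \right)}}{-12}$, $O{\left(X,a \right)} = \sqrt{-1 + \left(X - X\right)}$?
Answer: $- \frac{1}{42} \approx -0.02381$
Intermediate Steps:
$O{\left(X,a \right)} = i$ ($O{\left(X,a \right)} = \sqrt{-1 + 0} = \sqrt{-1} = i$)
$K{\left(x,C \right)} = - \frac{1}{84}$ ($K{\left(x,C \right)} = - \frac{\left(-1\right) \frac{1}{-12}}{7} = - \frac{\left(-1\right) \left(- \frac{1}{12}\right)}{7} = \left(- \frac{1}{7}\right) \frac{1}{12} = - \frac{1}{84}$)
$K{\left(24,-12 \right)} 2 = \left(- \frac{1}{84}\right) 2 = - \frac{1}{42}$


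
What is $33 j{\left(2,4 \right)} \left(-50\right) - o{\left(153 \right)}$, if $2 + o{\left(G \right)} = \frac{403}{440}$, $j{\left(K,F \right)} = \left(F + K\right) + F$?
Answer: $- \frac{7259523}{440} \approx -16499.0$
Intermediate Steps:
$j{\left(K,F \right)} = K + 2 F$
$o{\left(G \right)} = - \frac{477}{440}$ ($o{\left(G \right)} = -2 + \frac{403}{440} = - \frac{477}{440}$)
$33 j{\left(2,4 \right)} \left(-50\right) - o{\left(153 \right)} = 33 \left(2 + 2 \cdot 4\right) \left(-50\right) - - \frac{477}{440} = 33 \left(2 + 8\right) \left(-50\right) + \frac{477}{440} = 33 \cdot 10 \left(-50\right) + \frac{477}{440} = 330 \left(-50\right) + \frac{477}{440} = -16500 + \frac{477}{440} = - \frac{7259523}{440}$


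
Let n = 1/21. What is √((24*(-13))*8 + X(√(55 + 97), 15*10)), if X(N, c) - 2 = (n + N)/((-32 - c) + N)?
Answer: √(-400346898 + 4397652*√38)/(42*√(91 - √38)) ≈ 49.941*I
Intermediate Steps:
n = 1/21 ≈ 0.047619
X(N, c) = 2 + (1/21 + N)/(-32 + N - c) (X(N, c) = 2 + (1/21 + N)/((-32 - c) + N) = 2 + (1/21 + N)/(-32 + N - c))
√((24*(-13))*8 + X(√(55 + 97), 15*10)) = √((24*(-13))*8 + (1343/21 - 3*√(55 + 97) + 2*(15*10))/(32 + 15*10 - √(55 + 97))) = √(-312*8 + (1343/21 - 6*√38 + 2*150)/(32 + 150 - √152)) = √(-2496 + (1343/21 - 6*√38 + 300)/(32 + 150 - 2*√38)) = √(-2496 + (7643/21 - 6*√38)/(182 - 2*√38))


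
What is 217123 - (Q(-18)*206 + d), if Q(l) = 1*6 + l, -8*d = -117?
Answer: 1756643/8 ≈ 2.1958e+5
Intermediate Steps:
d = 117/8 (d = -⅛*(-117) = 117/8 ≈ 14.625)
Q(l) = 6 + l
217123 - (Q(-18)*206 + d) = 217123 - ((6 - 18)*206 + 117/8) = 217123 - (-12*206 + 117/8) = 217123 - (-2472 + 117/8) = 217123 - 1*(-19659/8) = 217123 + 19659/8 = 1756643/8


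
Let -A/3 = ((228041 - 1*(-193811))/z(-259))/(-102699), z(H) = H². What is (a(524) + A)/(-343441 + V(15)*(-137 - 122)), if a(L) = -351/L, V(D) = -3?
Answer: 805809688975/412329355731820128 ≈ 1.9543e-6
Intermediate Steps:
A = 421852/2296383873 (A = -3*(228041 - 1*(-193811))/((-259)²)/(-102699) = -3*(228041 + 193811)/67081*(-1)/102699 = -3*421852*(1/67081)*(-1)/102699 = -1265556*(-1)/(67081*102699) = -3*(-421852/6889151619) = 421852/2296383873 ≈ 0.00018370)
(a(524) + A)/(-343441 + V(15)*(-137 - 122)) = (-351/524 + 421852/2296383873)/(-343441 - 3*(-137 - 122)) = (-351*1/524 + 421852/2296383873)/(-343441 - 3*(-259)) = (-351/524 + 421852/2296383873)/(-343441 + 777) = -805809688975/1203305149452/(-342664) = -805809688975/1203305149452*(-1/342664) = 805809688975/412329355731820128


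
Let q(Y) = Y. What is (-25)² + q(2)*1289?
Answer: 3203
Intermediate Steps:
(-25)² + q(2)*1289 = (-25)² + 2*1289 = 625 + 2578 = 3203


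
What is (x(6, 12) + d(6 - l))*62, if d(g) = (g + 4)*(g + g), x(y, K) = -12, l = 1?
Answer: 4836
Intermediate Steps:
d(g) = 2*g*(4 + g) (d(g) = (4 + g)*(2*g) = 2*g*(4 + g))
(x(6, 12) + d(6 - l))*62 = (-12 + 2*(6 - 1*1)*(4 + (6 - 1*1)))*62 = (-12 + 2*(6 - 1)*(4 + (6 - 1)))*62 = (-12 + 2*5*(4 + 5))*62 = (-12 + 2*5*9)*62 = (-12 + 90)*62 = 78*62 = 4836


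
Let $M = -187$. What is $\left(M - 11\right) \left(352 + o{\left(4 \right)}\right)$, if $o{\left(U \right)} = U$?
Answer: $-70488$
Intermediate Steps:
$\left(M - 11\right) \left(352 + o{\left(4 \right)}\right) = \left(-187 - 11\right) \left(352 + 4\right) = \left(-198\right) 356 = -70488$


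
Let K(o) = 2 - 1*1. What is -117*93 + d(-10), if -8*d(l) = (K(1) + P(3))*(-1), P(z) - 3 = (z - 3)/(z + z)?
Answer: -21761/2 ≈ -10881.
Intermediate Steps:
P(z) = 3 + (-3 + z)/(2*z) (P(z) = 3 + (z - 3)/(z + z) = 3 + (-3 + z)/((2*z)) = 3 + (-3 + z)*(1/(2*z)) = 3 + (-3 + z)/(2*z))
K(o) = 1 (K(o) = 2 - 1 = 1)
d(l) = 1/2 (d(l) = -(1 + (1/2)*(-3 + 7*3)/3)*(-1)/8 = -(1 + (1/2)*(1/3)*(-3 + 21))*(-1)/8 = -(1 + (1/2)*(1/3)*18)*(-1)/8 = -(1 + 3)*(-1)/8 = -(-1)/2 = -1/8*(-4) = 1/2)
-117*93 + d(-10) = -117*93 + 1/2 = -10881 + 1/2 = -21761/2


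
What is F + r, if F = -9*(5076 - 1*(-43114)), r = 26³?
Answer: -416134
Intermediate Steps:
r = 17576
F = -433710 (F = -9*(5076 + 43114) = -9*48190 = -433710)
F + r = -433710 + 17576 = -416134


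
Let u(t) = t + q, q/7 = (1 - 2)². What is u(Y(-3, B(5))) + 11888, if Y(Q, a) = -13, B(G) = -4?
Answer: 11882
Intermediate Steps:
q = 7 (q = 7*(1 - 2)² = 7*(-1)² = 7*1 = 7)
u(t) = 7 + t (u(t) = t + 7 = 7 + t)
u(Y(-3, B(5))) + 11888 = (7 - 13) + 11888 = -6 + 11888 = 11882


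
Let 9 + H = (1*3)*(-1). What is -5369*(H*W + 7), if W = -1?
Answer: -102011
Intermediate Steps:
H = -12 (H = -9 + (1*3)*(-1) = -9 + 3*(-1) = -9 - 3 = -12)
-5369*(H*W + 7) = -5369*(-12*(-1) + 7) = -5369*(12 + 7) = -5369*19 = -102011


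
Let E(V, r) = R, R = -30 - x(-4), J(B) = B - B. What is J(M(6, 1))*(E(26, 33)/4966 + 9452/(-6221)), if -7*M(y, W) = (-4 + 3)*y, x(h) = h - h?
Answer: 0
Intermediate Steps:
x(h) = 0
M(y, W) = y/7 (M(y, W) = -(-4 + 3)*y/7 = -(-1)*y/7 = y/7)
J(B) = 0
R = -30 (R = -30 - 1*0 = -30 + 0 = -30)
E(V, r) = -30
J(M(6, 1))*(E(26, 33)/4966 + 9452/(-6221)) = 0*(-30/4966 + 9452/(-6221)) = 0*(-30*1/4966 + 9452*(-1/6221)) = 0*(-15/2483 - 9452/6221) = 0*(-23562631/15446743) = 0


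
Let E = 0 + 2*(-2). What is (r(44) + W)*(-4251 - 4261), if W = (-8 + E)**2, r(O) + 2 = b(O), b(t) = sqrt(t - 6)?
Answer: -1208704 - 8512*sqrt(38) ≈ -1.2612e+6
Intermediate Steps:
b(t) = sqrt(-6 + t)
E = -4 (E = 0 - 4 = -4)
r(O) = -2 + sqrt(-6 + O)
W = 144 (W = (-8 - 4)**2 = (-12)**2 = 144)
(r(44) + W)*(-4251 - 4261) = ((-2 + sqrt(-6 + 44)) + 144)*(-4251 - 4261) = ((-2 + sqrt(38)) + 144)*(-8512) = (142 + sqrt(38))*(-8512) = -1208704 - 8512*sqrt(38)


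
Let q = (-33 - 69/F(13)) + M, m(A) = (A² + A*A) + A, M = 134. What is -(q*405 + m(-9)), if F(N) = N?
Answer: -505809/13 ≈ -38908.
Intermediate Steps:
m(A) = A + 2*A² (m(A) = (A² + A²) + A = 2*A² + A = A + 2*A²)
q = 1244/13 (q = (-33 - 69/13) + 134 = -498/13 + 134 = 1244/13 ≈ 95.692)
-(q*405 + m(-9)) = -((1244/13)*405 - 9*(1 + 2*(-9))) = -(503820/13 - 9*(1 - 18)) = -(503820/13 - 9*(-17)) = -(503820/13 + 153) = -1*505809/13 = -505809/13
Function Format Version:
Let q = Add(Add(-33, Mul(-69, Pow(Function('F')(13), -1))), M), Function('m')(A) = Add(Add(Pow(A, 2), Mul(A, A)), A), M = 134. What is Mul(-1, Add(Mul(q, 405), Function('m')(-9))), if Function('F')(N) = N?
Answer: Rational(-505809, 13) ≈ -38908.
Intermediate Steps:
Function('m')(A) = Add(A, Mul(2, Pow(A, 2))) (Function('m')(A) = Add(Add(Pow(A, 2), Pow(A, 2)), A) = Add(Mul(2, Pow(A, 2)), A) = Add(A, Mul(2, Pow(A, 2))))
q = Rational(1244, 13) (q = Add(Add(-33, Mul(-69, Pow(13, -1))), 134) = Add(Add(-33, Mul(-69, Rational(1, 13))), 134) = Add(Add(-33, Rational(-69, 13)), 134) = Add(Rational(-498, 13), 134) = Rational(1244, 13) ≈ 95.692)
Mul(-1, Add(Mul(q, 405), Function('m')(-9))) = Mul(-1, Add(Mul(Rational(1244, 13), 405), Mul(-9, Add(1, Mul(2, -9))))) = Mul(-1, Add(Rational(503820, 13), Mul(-9, Add(1, -18)))) = Mul(-1, Add(Rational(503820, 13), Mul(-9, -17))) = Mul(-1, Add(Rational(503820, 13), 153)) = Mul(-1, Rational(505809, 13)) = Rational(-505809, 13)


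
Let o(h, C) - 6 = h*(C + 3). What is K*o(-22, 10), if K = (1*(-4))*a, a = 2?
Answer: 2240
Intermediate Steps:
o(h, C) = 6 + h*(3 + C) (o(h, C) = 6 + h*(C + 3) = 6 + h*(3 + C))
K = -8 (K = (1*(-4))*2 = -4*2 = -8)
K*o(-22, 10) = -8*(6 + 3*(-22) + 10*(-22)) = -8*(6 - 66 - 220) = -8*(-280) = 2240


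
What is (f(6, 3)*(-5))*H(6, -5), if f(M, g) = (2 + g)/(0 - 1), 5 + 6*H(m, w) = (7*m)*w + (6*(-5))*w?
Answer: -1625/6 ≈ -270.83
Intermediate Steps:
H(m, w) = -5/6 - 5*w + 7*m*w/6 (H(m, w) = -5/6 + ((7*m)*w + (6*(-5))*w)/6 = -5/6 + (7*m*w - 30*w)/6 = -5/6 + (-30*w + 7*m*w)/6 = -5/6 + (-5*w + 7*m*w/6) = -5/6 - 5*w + 7*m*w/6)
f(M, g) = -2 - g (f(M, g) = (2 + g)/(-1) = (2 + g)*(-1) = -2 - g)
(f(6, 3)*(-5))*H(6, -5) = ((-2 - 1*3)*(-5))*(-5/6 - 5*(-5) + (7/6)*6*(-5)) = ((-2 - 3)*(-5))*(-5/6 + 25 - 35) = -5*(-5)*(-65/6) = 25*(-65/6) = -1625/6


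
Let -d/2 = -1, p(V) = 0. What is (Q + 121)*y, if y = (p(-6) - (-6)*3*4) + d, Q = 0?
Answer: 8954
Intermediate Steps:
d = 2 (d = -2*(-1) = 2)
y = 74 (y = (0 - (-6)*3*4) + 2 = (0 - 3*(-6)*4) + 2 = (0 + 18*4) + 2 = (0 + 72) + 2 = 72 + 2 = 74)
(Q + 121)*y = (0 + 121)*74 = 121*74 = 8954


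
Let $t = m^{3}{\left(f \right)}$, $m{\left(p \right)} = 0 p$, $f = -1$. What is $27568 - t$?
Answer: $27568$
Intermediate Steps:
$m{\left(p \right)} = 0$
$t = 0$ ($t = 0^{3} = 0$)
$27568 - t = 27568 - 0 = 27568 + 0 = 27568$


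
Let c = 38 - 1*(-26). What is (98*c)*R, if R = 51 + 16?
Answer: 420224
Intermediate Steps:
c = 64 (c = 38 + 26 = 64)
R = 67
(98*c)*R = (98*64)*67 = 6272*67 = 420224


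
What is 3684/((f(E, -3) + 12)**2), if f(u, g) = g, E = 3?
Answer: 1228/27 ≈ 45.482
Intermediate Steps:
3684/((f(E, -3) + 12)**2) = 3684/((-3 + 12)**2) = 3684/(9**2) = 3684/81 = 3684*(1/81) = 1228/27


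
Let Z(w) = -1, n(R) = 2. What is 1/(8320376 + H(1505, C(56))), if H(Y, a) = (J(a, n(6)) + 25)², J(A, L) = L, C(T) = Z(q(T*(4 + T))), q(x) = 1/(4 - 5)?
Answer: 1/8321105 ≈ 1.2018e-7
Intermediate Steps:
q(x) = -1 (q(x) = 1/(-1) = -1)
C(T) = -1
H(Y, a) = 729 (H(Y, a) = (2 + 25)² = 27² = 729)
1/(8320376 + H(1505, C(56))) = 1/(8320376 + 729) = 1/8321105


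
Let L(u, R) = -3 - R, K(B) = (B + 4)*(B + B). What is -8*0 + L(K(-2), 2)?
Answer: -5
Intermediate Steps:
K(B) = 2*B*(4 + B) (K(B) = (4 + B)*(2*B) = 2*B*(4 + B))
-8*0 + L(K(-2), 2) = -8*0 + (-3 - 1*2) = 0 + (-3 - 2) = 0 - 5 = -5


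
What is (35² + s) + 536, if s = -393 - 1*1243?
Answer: 125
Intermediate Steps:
s = -1636 (s = -393 - 1243 = -1636)
(35² + s) + 536 = (35² - 1636) + 536 = (1225 - 1636) + 536 = -411 + 536 = 125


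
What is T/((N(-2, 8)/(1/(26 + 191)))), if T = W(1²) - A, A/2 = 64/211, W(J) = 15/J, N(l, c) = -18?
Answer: -3037/824166 ≈ -0.0036849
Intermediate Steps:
A = 128/211 (A = 2*(64/211) = 128/211 ≈ 0.60664)
T = 3037/211 (T = 15/(1²) - 1*128/211 = 15/1 - 128/211 = 15*1 - 128/211 = 15 - 128/211 = 3037/211 ≈ 14.393)
T/((N(-2, 8)/(1/(26 + 191)))) = 3037/(211*((-18/(1/(26 + 191))))) = 3037/(211*((-18/(1/217)))) = 3037/(211*((-18/1/217))) = 3037/(211*((-18*217))) = (3037/211)/(-3906) = (3037/211)*(-1/3906) = -3037/824166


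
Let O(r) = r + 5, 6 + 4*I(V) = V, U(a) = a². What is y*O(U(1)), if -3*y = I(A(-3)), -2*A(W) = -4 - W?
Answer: 11/4 ≈ 2.7500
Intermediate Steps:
A(W) = 2 + W/2 (A(W) = -(-4 - W)/2 = 2 + W/2)
I(V) = -3/2 + V/4
y = 11/24 (y = -(-3/2 + (2 + (½)*(-3))/4)/3 = -(-3/2 + (2 - 3/2)/4)/3 = -(-3/2 + (¼)*(½))/3 = -(-3/2 + ⅛)/3 = -⅓*(-11/8) = 11/24 ≈ 0.45833)
O(r) = 5 + r
y*O(U(1)) = 11*(5 + 1²)/24 = 11*(5 + 1)/24 = (11/24)*6 = 11/4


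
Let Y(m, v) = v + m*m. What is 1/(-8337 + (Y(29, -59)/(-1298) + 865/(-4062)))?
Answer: -2636238/21980465833 ≈ -0.00011994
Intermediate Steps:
Y(m, v) = v + m²
1/(-8337 + (Y(29, -59)/(-1298) + 865/(-4062))) = 1/(-8337 + ((-59 + 29²)/(-1298) + 865/(-4062))) = 1/(-8337 + ((-59 + 841)*(-1/1298) + 865*(-1/4062))) = 1/(-8337 + (782*(-1/1298) - 865/4062)) = 1/(-8337 + (-391/649 - 865/4062)) = 1/(-8337 - 2149627/2636238) = 1/(-21980465833/2636238) = -2636238/21980465833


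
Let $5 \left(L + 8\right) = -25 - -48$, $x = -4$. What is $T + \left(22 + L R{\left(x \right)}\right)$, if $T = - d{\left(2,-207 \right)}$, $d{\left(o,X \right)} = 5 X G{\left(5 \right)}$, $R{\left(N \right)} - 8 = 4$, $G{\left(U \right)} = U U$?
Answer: $\frac{129281}{5} \approx 25856.0$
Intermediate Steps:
$G{\left(U \right)} = U^{2}$
$R{\left(N \right)} = 12$ ($R{\left(N \right)} = 8 + 4 = 12$)
$L = - \frac{17}{5}$ ($L = -8 + \frac{-25 - -48}{5} = -8 + \frac{-25 + 48}{5} = -8 + \frac{1}{5} \cdot 23 = -8 + \frac{23}{5} = - \frac{17}{5} \approx -3.4$)
$d{\left(o,X \right)} = 125 X$ ($d{\left(o,X \right)} = 5 X 5^{2} = 5 X 25 = 125 X$)
$T = 25875$ ($T = - 125 \left(-207\right) = \left(-1\right) \left(-25875\right) = 25875$)
$T + \left(22 + L R{\left(x \right)}\right) = 25875 + \left(22 - \frac{204}{5}\right) = 25875 - \frac{94}{5} = \frac{129281}{5}$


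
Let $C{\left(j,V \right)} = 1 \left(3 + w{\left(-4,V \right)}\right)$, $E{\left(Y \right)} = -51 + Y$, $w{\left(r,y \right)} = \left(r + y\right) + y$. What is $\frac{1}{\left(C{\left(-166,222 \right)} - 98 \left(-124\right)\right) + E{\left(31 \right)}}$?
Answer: $\frac{1}{12575} \approx 7.9523 \cdot 10^{-5}$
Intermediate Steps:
$w{\left(r,y \right)} = r + 2 y$
$C{\left(j,V \right)} = -1 + 2 V$ ($C{\left(j,V \right)} = 1 \left(3 + \left(-4 + 2 V\right)\right) = 1 \left(-1 + 2 V\right) = -1 + 2 V$)
$\frac{1}{\left(C{\left(-166,222 \right)} - 98 \left(-124\right)\right) + E{\left(31 \right)}} = \frac{1}{\left(\left(-1 + 2 \cdot 222\right) - 98 \left(-124\right)\right) + \left(-51 + 31\right)} = \frac{1}{\left(\left(-1 + 444\right) - -12152\right) - 20} = \frac{1}{\left(443 + 12152\right) - 20} = \frac{1}{12595 - 20} = \frac{1}{12575}$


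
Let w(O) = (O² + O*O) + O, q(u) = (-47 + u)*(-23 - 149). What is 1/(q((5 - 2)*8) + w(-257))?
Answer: 1/135797 ≈ 7.3639e-6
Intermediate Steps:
q(u) = 8084 - 172*u (q(u) = (-47 + u)*(-172) = 8084 - 172*u)
w(O) = O + 2*O² (w(O) = (O² + O²) + O = 2*O² + O = O + 2*O²)
1/(q((5 - 2)*8) + w(-257)) = 1/((8084 - 172*(5 - 2)*8) - 257*(1 + 2*(-257))) = 1/((8084 - 516*8) - 257*(1 - 514)) = 1/((8084 - 172*24) - 257*(-513)) = 1/((8084 - 4128) + 131841) = 1/(3956 + 131841) = 1/135797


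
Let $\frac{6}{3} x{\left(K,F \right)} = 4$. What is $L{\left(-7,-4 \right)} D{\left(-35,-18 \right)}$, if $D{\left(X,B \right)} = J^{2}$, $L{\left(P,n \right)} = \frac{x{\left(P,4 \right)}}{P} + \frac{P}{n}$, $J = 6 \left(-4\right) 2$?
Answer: $\frac{23616}{7} \approx 3373.7$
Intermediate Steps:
$x{\left(K,F \right)} = 2$ ($x{\left(K,F \right)} = \frac{1}{2} \cdot 4 = 2$)
$J = -48$ ($J = \left(-24\right) 2 = -48$)
$L{\left(P,n \right)} = \frac{2}{P} + \frac{P}{n}$
$D{\left(X,B \right)} = 2304$ ($D{\left(X,B \right)} = \left(-48\right)^{2} = 2304$)
$L{\left(-7,-4 \right)} D{\left(-35,-18 \right)} = \left(\frac{2}{-7} - \frac{7}{-4}\right) 2304 = \left(2 \left(- \frac{1}{7}\right) - - \frac{7}{4}\right) 2304 = \left(- \frac{2}{7} + \frac{7}{4}\right) 2304 = \frac{41}{28} \cdot 2304 = \frac{23616}{7}$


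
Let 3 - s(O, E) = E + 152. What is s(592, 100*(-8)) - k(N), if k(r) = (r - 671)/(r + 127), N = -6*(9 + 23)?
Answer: 41452/65 ≈ 637.72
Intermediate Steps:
s(O, E) = -149 - E (s(O, E) = 3 - (E + 152) = 3 - (152 + E) = 3 + (-152 - E) = -149 - E)
N = -192 (N = -6*32 = -192)
k(r) = (-671 + r)/(127 + r)
s(592, 100*(-8)) - k(N) = (-149 - 100*(-8)) - (-671 - 192)/(127 - 192) = (-149 - 1*(-800)) - (-863)/(-65) = (-149 + 800) - (-1)*(-863)/65 = 651 - 1*863/65 = 651 - 863/65 = 41452/65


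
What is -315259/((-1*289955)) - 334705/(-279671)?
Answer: 26459741152/11584572115 ≈ 2.2840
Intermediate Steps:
-315259/((-1*289955)) - 334705/(-279671) = -315259/(-289955) - 334705*(-1/279671) = -315259*(-1/289955) + 47815/39953 = 315259/289955 + 47815/39953 = 26459741152/11584572115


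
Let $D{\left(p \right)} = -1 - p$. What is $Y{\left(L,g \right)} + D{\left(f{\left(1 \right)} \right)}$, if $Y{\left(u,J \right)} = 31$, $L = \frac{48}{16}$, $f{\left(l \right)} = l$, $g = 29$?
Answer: $29$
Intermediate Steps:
$L = 3$ ($L = 48 \cdot \frac{1}{16} = 3$)
$Y{\left(L,g \right)} + D{\left(f{\left(1 \right)} \right)} = 31 - 2 = 29$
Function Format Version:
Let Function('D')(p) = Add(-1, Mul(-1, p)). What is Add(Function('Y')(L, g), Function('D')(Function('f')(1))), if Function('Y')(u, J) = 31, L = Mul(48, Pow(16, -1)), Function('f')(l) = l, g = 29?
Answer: 29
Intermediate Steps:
L = 3 (L = Mul(48, Rational(1, 16)) = 3)
Add(Function('Y')(L, g), Function('D')(Function('f')(1))) = Add(31, Add(-1, Mul(-1, 1))) = Add(31, Add(-1, -1)) = Add(31, -2) = 29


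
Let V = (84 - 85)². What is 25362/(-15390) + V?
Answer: -554/855 ≈ -0.64795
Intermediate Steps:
V = 1 (V = (-1)² = 1)
25362/(-15390) + V = 25362/(-15390) + 1 = 25362*(-1/15390) + 1 = -1409/855 + 1 = -554/855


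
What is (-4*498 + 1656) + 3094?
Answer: 2758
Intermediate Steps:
(-4*498 + 1656) + 3094 = (-1992 + 1656) + 3094 = -336 + 3094 = 2758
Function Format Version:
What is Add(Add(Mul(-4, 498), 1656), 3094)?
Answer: 2758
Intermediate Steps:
Add(Add(Mul(-4, 498), 1656), 3094) = Add(Add(-1992, 1656), 3094) = Add(-336, 3094) = 2758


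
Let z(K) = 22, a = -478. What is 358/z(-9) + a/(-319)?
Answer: 5669/319 ≈ 17.771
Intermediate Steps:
358/z(-9) + a/(-319) = 358/22 - 478/(-319) = 358*(1/22) - 478*(-1/319) = 179/11 + 478/319 = 5669/319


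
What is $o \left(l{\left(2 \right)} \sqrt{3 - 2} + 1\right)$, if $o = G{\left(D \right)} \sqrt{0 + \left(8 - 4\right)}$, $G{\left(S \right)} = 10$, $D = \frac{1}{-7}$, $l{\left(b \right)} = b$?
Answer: $60$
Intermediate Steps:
$D = - \frac{1}{7} \approx -0.14286$
$o = 20$ ($o = 10 \sqrt{0 + \left(8 - 4\right)} = 10 \sqrt{0 + 4} = 10 \sqrt{4} = 10 \cdot 2 = 20$)
$o \left(l{\left(2 \right)} \sqrt{3 - 2} + 1\right) = 20 \left(2 \sqrt{3 - 2} + 1\right) = 20 \left(2 \sqrt{1} + 1\right) = 20 \left(2 \cdot 1 + 1\right) = 20 \left(2 + 1\right) = 20 \cdot 3 = 60$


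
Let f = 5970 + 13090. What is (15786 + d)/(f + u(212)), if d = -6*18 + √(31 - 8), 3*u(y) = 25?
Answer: 47034/57205 + 3*√23/57205 ≈ 0.82245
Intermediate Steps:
u(y) = 25/3 (u(y) = (⅓)*25 = 25/3)
f = 19060
d = -108 + √23 ≈ -103.20
(15786 + d)/(f + u(212)) = (15786 + (-108 + √23))/(19060 + 25/3) = (15678 + √23)/(57205/3) = (15678 + √23)*(3/57205) = 47034/57205 + 3*√23/57205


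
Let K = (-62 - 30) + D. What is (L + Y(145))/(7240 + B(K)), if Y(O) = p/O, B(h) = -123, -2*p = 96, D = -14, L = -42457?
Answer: -6156313/1031965 ≈ -5.9656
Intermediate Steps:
p = -48 (p = -½*96 = -48)
K = -106 (K = (-62 - 30) - 14 = -92 - 14 = -106)
Y(O) = -48/O
(L + Y(145))/(7240 + B(K)) = (-42457 - 48/145)/(7240 - 123) = (-42457 - 48*1/145)/7117 = (-42457 - 48/145)*(1/7117) = -6156313/145*1/7117 = -6156313/1031965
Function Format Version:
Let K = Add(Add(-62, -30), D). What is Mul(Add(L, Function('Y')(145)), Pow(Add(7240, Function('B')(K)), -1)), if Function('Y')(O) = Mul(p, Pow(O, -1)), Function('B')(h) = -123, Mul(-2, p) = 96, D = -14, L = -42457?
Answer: Rational(-6156313, 1031965) ≈ -5.9656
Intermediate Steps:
p = -48 (p = Mul(Rational(-1, 2), 96) = -48)
K = -106 (K = Add(Add(-62, -30), -14) = Add(-92, -14) = -106)
Function('Y')(O) = Mul(-48, Pow(O, -1))
Mul(Add(L, Function('Y')(145)), Pow(Add(7240, Function('B')(K)), -1)) = Mul(Add(-42457, Mul(-48, Pow(145, -1))), Pow(Add(7240, -123), -1)) = Mul(Add(-42457, Mul(-48, Rational(1, 145))), Pow(7117, -1)) = Mul(Add(-42457, Rational(-48, 145)), Rational(1, 7117)) = Mul(Rational(-6156313, 145), Rational(1, 7117)) = Rational(-6156313, 1031965)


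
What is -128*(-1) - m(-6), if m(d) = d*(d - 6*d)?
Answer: 308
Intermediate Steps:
m(d) = -5*d² (m(d) = d*(-5*d) = -5*d²)
-128*(-1) - m(-6) = -128*(-1) - (-5)*(-6)² = 128 - (-5)*36 = 128 - 1*(-180) = 128 + 180 = 308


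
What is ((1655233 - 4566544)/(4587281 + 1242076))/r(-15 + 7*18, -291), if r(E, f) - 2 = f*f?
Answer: -970437/164549146277 ≈ -5.8975e-6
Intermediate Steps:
r(E, f) = 2 + f² (r(E, f) = 2 + f*f = 2 + f²)
((1655233 - 4566544)/(4587281 + 1242076))/r(-15 + 7*18, -291) = ((1655233 - 4566544)/(4587281 + 1242076))/(2 + (-291)²) = (-2911311/5829357)/(2 + 84681) = -2911311*1/5829357/84683 = -970437/1943119*1/84683 = -970437/164549146277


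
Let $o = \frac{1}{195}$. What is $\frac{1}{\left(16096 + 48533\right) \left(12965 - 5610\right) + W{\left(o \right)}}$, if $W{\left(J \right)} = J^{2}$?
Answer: $\frac{38025}{18075042867376} \approx 2.1037 \cdot 10^{-9}$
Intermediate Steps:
$o = \frac{1}{195} \approx 0.0051282$
$\frac{1}{\left(16096 + 48533\right) \left(12965 - 5610\right) + W{\left(o \right)}} = \frac{1}{\left(16096 + 48533\right) \left(12965 - 5610\right) + \left(\frac{1}{195}\right)^{2}} = \frac{1}{64629 \cdot 7355 + \frac{1}{38025}} = \frac{1}{475346295 + \frac{1}{38025}} = \frac{1}{\frac{18075042867376}{38025}} = \frac{38025}{18075042867376}$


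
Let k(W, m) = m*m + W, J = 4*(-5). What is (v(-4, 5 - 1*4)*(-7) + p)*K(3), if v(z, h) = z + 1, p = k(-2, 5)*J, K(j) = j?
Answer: -1317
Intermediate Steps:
J = -20
k(W, m) = W + m**2 (k(W, m) = m**2 + W = W + m**2)
p = -460 (p = (-2 + 5**2)*(-20) = (-2 + 25)*(-20) = 23*(-20) = -460)
v(z, h) = 1 + z
(v(-4, 5 - 1*4)*(-7) + p)*K(3) = ((1 - 4)*(-7) - 460)*3 = (-3*(-7) - 460)*3 = (21 - 460)*3 = -439*3 = -1317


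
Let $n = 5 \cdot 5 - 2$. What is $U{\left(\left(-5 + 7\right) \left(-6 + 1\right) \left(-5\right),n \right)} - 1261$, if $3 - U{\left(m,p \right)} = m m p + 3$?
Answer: $-58761$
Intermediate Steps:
$n = 23$ ($n = 25 - 2 = 23$)
$U{\left(m,p \right)} = - p m^{2}$ ($U{\left(m,p \right)} = 3 - \left(m m p + 3\right) = 3 - \left(m^{2} p + 3\right) = 3 - \left(p m^{2} + 3\right) = 3 - \left(3 + p m^{2}\right) = - p m^{2}$)
$U{\left(\left(-5 + 7\right) \left(-6 + 1\right) \left(-5\right),n \right)} - 1261 = \left(-1\right) 23 \left(\left(-5 + 7\right) \left(-6 + 1\right) \left(-5\right)\right)^{2} - 1261 = \left(-1\right) 23 \left(2 \left(-5\right) \left(-5\right)\right)^{2} - 1261 = \left(-1\right) 23 \left(\left(-10\right) \left(-5\right)\right)^{2} - 1261 = \left(-1\right) 23 \cdot 50^{2} - 1261 = \left(-1\right) 23 \cdot 2500 - 1261 = -57500 - 1261 = -58761$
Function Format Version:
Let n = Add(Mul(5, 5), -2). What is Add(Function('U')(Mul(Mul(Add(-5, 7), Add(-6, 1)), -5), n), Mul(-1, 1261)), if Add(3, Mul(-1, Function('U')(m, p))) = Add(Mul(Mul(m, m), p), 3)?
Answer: -58761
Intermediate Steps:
n = 23 (n = Add(25, -2) = 23)
Function('U')(m, p) = Mul(-1, p, Pow(m, 2)) (Function('U')(m, p) = Add(3, Mul(-1, Add(Mul(Mul(m, m), p), 3))) = Add(3, Mul(-1, Add(Mul(Pow(m, 2), p), 3))) = Add(3, Mul(-1, Add(Mul(p, Pow(m, 2)), 3))) = Add(3, Mul(-1, Add(3, Mul(p, Pow(m, 2))))) = Add(3, Add(-3, Mul(-1, p, Pow(m, 2)))) = Mul(-1, p, Pow(m, 2)))
Add(Function('U')(Mul(Mul(Add(-5, 7), Add(-6, 1)), -5), n), Mul(-1, 1261)) = Add(Mul(-1, 23, Pow(Mul(Mul(Add(-5, 7), Add(-6, 1)), -5), 2)), Mul(-1, 1261)) = Add(Mul(-1, 23, Pow(Mul(Mul(2, -5), -5), 2)), -1261) = Add(Mul(-1, 23, Pow(Mul(-10, -5), 2)), -1261) = Add(Mul(-1, 23, Pow(50, 2)), -1261) = Add(Mul(-1, 23, 2500), -1261) = Add(-57500, -1261) = -58761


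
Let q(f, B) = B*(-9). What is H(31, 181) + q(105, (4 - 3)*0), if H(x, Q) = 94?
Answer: 94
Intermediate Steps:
q(f, B) = -9*B
H(31, 181) + q(105, (4 - 3)*0) = 94 - 9*(4 - 3)*0 = 94 - 9*0 = 94 + 0 = 94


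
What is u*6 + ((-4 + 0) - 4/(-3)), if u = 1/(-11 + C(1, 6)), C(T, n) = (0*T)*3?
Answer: -106/33 ≈ -3.2121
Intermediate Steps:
C(T, n) = 0 (C(T, n) = 0*3 = 0)
u = -1/11 (u = 1/(-11 + 0) = 1/(-11) = -1/11 ≈ -0.090909)
u*6 + ((-4 + 0) - 4/(-3)) = -1/11*6 + ((-4 + 0) - 4/(-3)) = -6/11 + (-4 - 4*(-1/3)) = -6/11 + (-4 + 4/3) = -6/11 - 8/3 = -106/33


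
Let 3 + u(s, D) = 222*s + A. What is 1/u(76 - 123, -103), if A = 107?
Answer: -1/10330 ≈ -9.6805e-5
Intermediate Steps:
u(s, D) = 104 + 222*s (u(s, D) = -3 + (222*s + 107) = -3 + (107 + 222*s) = 104 + 222*s)
1/u(76 - 123, -103) = 1/(104 + 222*(76 - 123)) = 1/(104 + 222*(-47)) = 1/(104 - 10434) = 1/(-10330) = -1/10330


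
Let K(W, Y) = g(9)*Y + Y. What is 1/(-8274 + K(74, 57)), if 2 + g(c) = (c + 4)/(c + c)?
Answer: -6/49739 ≈ -0.00012063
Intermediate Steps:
g(c) = -2 + (4 + c)/(2*c) (g(c) = -2 + (c + 4)/(c + c) = -2 + (4 + c)/((2*c)) = -2 + (4 + c)*(1/(2*c)) = -2 + (4 + c)/(2*c))
K(W, Y) = -5*Y/18 (K(W, Y) = (-3/2 + 2/9)*Y + Y = -23*Y/18 + Y = -5*Y/18)
1/(-8274 + K(74, 57)) = 1/(-8274 - 5/18*57) = 1/(-8274 - 95/6) = 1/(-49739/6) = -6/49739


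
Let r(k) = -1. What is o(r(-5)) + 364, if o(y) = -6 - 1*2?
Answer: 356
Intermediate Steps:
o(y) = -8 (o(y) = -6 - 2 = -8)
o(r(-5)) + 364 = -8 + 364 = 356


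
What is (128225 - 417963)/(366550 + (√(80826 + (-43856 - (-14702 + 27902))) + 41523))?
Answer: -118234254874/166523549559 + 289738*√23770/166523549559 ≈ -0.70975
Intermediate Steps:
(128225 - 417963)/(366550 + (√(80826 + (-43856 - (-14702 + 27902))) + 41523)) = -289738/(366550 + (√(80826 + (-43856 - 1*13200)) + 41523)) = -289738/(366550 + (√(80826 + (-43856 - 13200)) + 41523)) = -289738/(366550 + (√(80826 - 57056) + 41523)) = -289738/(366550 + (√23770 + 41523)) = -289738/(366550 + (41523 + √23770)) = -289738/(408073 + √23770)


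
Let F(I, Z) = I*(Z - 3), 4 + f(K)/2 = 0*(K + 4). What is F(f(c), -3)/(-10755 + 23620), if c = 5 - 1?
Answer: 48/12865 ≈ 0.0037311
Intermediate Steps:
c = 4
f(K) = -8 (f(K) = -8 + 2*(0*(K + 4)) = -8 + 2*(0*(4 + K)) = -8 + 2*0 = -8 + 0 = -8)
F(I, Z) = I*(-3 + Z)
F(f(c), -3)/(-10755 + 23620) = (-8*(-3 - 3))/(-10755 + 23620) = (-8*(-6))/12865 = (1/12865)*48 = 48/12865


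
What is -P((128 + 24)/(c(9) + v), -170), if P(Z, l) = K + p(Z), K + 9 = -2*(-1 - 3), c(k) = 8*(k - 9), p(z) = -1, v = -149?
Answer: 2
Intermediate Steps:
c(k) = -72 + 8*k (c(k) = 8*(-9 + k) = -72 + 8*k)
K = -1 (K = -9 - 2*(-1 - 3) = -9 - 2*(-4) = -9 + 8 = -1)
P(Z, l) = -2 (P(Z, l) = -1 - 1 = -2)
-P((128 + 24)/(c(9) + v), -170) = -1*(-2) = 2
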